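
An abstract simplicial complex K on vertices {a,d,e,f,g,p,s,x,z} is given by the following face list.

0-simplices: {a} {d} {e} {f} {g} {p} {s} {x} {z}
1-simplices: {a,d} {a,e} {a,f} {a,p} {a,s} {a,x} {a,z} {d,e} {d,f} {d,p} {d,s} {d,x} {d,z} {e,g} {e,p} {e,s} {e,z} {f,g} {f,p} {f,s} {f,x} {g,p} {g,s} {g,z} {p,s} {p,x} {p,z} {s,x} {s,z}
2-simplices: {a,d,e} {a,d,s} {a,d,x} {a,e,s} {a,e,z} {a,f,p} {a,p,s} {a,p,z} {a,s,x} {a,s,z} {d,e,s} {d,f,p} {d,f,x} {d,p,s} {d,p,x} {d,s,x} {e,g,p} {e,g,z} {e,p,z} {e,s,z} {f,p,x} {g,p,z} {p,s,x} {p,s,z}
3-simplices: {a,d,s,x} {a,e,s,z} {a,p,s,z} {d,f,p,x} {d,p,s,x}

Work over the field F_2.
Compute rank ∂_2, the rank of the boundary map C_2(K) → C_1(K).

n_0=9 n_1=29 n_2=24 n_3=5  [Z2]
∂1: piv[ad,ae,af,ap,as,ax,az,eg] rk=8  ker:de,df,dp,ds,dx,dz,ep,es,ez,fg,fp,fs,fx,gp,gs,gz,ps,px,pz,sx,sz
∂2: piv[ade,ads,adx,aes,aez,afp,aps,apz,asx,asz,dfp,dfx,dps,dpx,egp,egz,epz] rk=17  ker:des,dsx,esz,fpx,gpz,psx,psz
∂3: piv[adsx,aesz,apsz,dfpx,dpsx] rk=5
rk∂_2=17

rank∂_2=17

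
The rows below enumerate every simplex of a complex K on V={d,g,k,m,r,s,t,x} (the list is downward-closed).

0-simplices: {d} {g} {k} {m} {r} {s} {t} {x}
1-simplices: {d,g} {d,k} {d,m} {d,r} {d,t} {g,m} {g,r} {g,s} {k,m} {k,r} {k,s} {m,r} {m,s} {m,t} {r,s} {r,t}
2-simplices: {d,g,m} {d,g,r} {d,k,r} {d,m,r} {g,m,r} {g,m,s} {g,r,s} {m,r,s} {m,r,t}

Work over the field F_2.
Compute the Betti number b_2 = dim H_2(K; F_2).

b_2=2

n_0=8 n_1=16 n_2=9  [Z2]
∂1: piv[dg,dk,dm,dr,dt,gs] rk=6  ker:gm,gr,km,kr,ks,mr,ms,mt,rs,rt
∂2: piv[dgm,dgr,dkr,dmr,gms,grs,mrt] rk=7  ker:gmr,mrs
b_2=(9−7)−0=2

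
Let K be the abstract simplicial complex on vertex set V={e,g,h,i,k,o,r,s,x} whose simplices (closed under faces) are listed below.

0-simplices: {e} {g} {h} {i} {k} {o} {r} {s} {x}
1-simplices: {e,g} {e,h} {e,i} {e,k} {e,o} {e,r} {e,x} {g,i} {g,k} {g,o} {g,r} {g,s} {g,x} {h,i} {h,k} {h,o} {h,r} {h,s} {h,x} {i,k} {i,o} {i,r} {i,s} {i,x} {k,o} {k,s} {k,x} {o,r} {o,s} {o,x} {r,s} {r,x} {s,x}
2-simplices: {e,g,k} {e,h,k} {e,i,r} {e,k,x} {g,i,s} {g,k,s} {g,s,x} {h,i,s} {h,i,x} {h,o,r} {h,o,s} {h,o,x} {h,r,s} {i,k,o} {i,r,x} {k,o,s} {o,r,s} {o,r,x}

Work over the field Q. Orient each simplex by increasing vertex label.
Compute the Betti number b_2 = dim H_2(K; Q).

n_0=9 n_1=33 n_2=18  [Q]
∂1: piv[eg,eh,ei,ek,eo,er,ex,gs] rk=8  ker:gi,gk,go,gr,gx,hi,hk,ho,hr,hs,hx,ik,io,ir,is,ix,ko,ks,kx,or,os,ox,rs,rx,sx
∂2: piv[egk,ehk,eir,ekx,gis,gks,gsx,his,hix,hor,hos,hox,hrs,iko,irx,kos,orx] rk=17  ker:ors
b_2=(18−17)−0=1

b_2=1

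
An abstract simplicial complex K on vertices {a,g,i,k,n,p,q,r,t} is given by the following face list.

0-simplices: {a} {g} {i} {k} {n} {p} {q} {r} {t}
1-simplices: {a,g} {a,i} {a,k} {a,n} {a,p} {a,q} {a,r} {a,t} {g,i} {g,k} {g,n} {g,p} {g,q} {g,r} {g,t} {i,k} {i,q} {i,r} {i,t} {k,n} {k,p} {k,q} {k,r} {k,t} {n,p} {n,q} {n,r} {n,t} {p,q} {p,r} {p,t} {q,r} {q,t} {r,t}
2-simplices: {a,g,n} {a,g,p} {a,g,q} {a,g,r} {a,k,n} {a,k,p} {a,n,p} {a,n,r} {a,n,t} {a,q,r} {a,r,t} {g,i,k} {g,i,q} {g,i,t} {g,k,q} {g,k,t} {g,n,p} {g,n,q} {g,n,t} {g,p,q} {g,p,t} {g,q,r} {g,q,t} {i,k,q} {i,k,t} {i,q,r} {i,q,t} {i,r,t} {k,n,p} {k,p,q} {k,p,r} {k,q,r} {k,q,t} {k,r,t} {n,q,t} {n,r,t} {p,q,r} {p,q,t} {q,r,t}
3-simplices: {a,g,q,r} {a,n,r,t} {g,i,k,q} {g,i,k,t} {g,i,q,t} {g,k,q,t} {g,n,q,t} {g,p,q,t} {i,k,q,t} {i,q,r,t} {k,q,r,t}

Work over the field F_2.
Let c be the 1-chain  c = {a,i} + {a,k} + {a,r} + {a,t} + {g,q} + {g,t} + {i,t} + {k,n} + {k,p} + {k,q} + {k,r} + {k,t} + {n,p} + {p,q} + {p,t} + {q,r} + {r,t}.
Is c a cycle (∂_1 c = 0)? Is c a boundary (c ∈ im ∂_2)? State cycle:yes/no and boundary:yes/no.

n_0=9 n_1=34 n_2=39 n_3=11  [Z2]
∂1: piv[ag,ai,ak,an,ap,aq,ar,at] rk=8  ker:gi,gk,gn,gp,gq,gr,gt,ik,iq,ir,it,kn,kp,kq,kr,kt,np,nq,nr,nt,pq,pr,pt,qr,qt,rt
∂2: piv[agn,agp,agq,agr,akn,akp,anp,anr,ant,aqr,art,gik,giq,git,gkq,gkt,gnq,gnt,gpq,gpt,gqt,iqr,kpq,kpr,kqr] rk=25  ker:gnp,gqr,ikq,ikt,iqt,irt,knp,kqt,krt,nqt,nrt,pqr,pqt,qrt
∂3: piv[agqr,anrt,gikq,gikt,giqt,gkqt,gnqt,gpqt,iqrt,kqrt] rk=10  ker:ikqt
∂1c = 0
c vs im∂2: residual ≠ 0 ⇒ not boundary

cycle:yes boundary:no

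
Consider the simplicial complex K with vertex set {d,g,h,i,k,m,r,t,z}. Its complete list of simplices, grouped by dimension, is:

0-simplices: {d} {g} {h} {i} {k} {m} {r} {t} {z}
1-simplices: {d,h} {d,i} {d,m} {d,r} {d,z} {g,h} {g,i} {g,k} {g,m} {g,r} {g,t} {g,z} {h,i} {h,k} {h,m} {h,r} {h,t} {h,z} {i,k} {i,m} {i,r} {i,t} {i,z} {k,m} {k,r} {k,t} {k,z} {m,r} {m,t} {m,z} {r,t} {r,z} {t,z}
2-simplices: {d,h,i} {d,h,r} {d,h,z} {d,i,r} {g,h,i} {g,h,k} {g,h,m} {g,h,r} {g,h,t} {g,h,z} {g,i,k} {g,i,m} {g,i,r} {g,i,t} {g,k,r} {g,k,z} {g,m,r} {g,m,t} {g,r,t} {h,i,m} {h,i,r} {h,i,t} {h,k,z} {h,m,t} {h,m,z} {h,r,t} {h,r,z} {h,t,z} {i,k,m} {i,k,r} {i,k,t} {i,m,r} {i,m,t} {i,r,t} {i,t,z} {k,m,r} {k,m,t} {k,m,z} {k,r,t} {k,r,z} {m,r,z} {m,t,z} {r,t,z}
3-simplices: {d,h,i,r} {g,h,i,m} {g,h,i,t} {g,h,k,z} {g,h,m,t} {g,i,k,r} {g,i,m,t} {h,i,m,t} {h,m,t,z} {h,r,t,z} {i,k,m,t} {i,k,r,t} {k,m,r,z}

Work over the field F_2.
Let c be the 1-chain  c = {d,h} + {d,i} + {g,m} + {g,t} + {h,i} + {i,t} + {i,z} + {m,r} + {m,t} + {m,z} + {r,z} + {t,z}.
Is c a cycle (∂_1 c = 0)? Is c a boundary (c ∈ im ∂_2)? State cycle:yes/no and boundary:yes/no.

cycle:yes boundary:yes

n_0=9 n_1=33 n_2=43 n_3=13  [Z2]
∂1: piv[dh,di,dm,dr,dz,gh,gk,gt] rk=8  ker:gi,gm,gr,gz,hi,hk,hm,hr,ht,hz,ik,im,ir,it,iz,km,kr,kt,kz,mr,mt,mz,rt,rz,tz
∂2: piv[dhi,dhr,dhz,dir,ghi,ghk,ghm,ghr,ght,ghz,gik,gim,git,gkr,gkz,gmr,gmt,grt,hmz,hrz,htz,ikm,ikt,itz] rk=24  ker:gir,him,hir,hit,hkz,hmt,hrt,ikr,imr,imt,irt,kmr,kmt,kmz,krt,krz,mrz,mtz,rtz
∂3: piv[dhir,ghim,ghit,ghkz,ghmt,gikr,gimt,hmtz,hrtz,ikmt,ikrt,kmrz] rk=12  ker:himt
∂1c = 0
c vs im∂2: reduces to 0 ⇒ boundary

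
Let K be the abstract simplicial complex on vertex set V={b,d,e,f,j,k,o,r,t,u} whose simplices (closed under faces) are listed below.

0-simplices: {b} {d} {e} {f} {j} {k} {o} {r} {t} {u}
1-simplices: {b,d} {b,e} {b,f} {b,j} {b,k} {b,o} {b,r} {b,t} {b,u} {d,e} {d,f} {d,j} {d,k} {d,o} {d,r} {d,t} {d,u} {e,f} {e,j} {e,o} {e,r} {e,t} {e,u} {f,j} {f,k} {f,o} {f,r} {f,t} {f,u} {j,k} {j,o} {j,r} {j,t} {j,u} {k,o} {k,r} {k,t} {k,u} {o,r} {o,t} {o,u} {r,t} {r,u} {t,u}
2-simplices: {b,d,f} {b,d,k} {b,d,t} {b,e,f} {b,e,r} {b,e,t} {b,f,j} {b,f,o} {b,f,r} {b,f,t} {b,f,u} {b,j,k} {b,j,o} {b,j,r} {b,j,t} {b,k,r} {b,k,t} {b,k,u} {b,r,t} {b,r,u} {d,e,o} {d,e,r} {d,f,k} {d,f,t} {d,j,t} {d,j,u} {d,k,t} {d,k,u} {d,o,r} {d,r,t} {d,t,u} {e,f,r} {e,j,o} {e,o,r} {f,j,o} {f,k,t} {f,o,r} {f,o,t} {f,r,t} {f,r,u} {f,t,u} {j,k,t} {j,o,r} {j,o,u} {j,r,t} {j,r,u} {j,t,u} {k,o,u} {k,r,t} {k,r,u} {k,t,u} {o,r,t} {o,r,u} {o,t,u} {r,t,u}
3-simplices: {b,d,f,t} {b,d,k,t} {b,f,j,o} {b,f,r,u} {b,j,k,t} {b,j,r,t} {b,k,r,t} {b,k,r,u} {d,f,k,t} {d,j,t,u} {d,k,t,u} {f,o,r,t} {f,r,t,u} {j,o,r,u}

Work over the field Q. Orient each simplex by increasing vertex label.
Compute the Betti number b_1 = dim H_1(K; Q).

b_1=1

n_0=10 n_1=44 n_2=55 n_3=14  [Q]
∂1: piv[bd,be,bf,bj,bk,bo,br,bt,bu] rk=9  ker:de,df,dj,dk,do,dr,dt,du,ef,ej,eo,er,et,eu,fj,fk,fo,fr,ft,fu,jk,jo,jr,jt,ju,ko,kr,kt,ku,or,ot,ou,rt,ru,tu
∂2: piv[bdf,bdk,bdt,bef,ber,bet,bfj,bfo,bfr,bft,bfu,bjk,bjo,bjr,bjt,bkr,bkt,bku,brt,bru,deo,der,dfk,djt,dju,dku,dor,drt,dtu,ejo,for,fot,jou,kou] rk=34  ker:dft,dkt,efr,eor,fjo,fkt,frt,fru,ftu,jkt,jor,jrt,jru,jtu,krt,kru,ktu,ort,oru,otu,rtu
∂3: piv[bdft,bdkt,bfjo,bfru,bjkt,bjrt,bkrt,bkru,dfkt,djtu,dktu,fort,frtu,joru] rk=14
b_1=(44−9)−34=1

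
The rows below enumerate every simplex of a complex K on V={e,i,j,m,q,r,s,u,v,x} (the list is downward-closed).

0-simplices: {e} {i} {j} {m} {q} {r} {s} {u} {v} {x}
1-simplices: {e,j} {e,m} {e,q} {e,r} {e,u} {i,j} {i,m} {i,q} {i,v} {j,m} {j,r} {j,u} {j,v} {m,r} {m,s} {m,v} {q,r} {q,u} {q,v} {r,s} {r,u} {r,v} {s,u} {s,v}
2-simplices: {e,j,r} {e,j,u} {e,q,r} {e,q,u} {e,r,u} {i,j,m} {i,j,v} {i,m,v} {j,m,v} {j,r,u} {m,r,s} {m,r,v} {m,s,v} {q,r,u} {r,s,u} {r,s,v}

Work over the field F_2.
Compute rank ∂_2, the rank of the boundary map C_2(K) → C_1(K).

rank∂_2=12

n_0=10 n_1=24 n_2=16  [Z2]
∂1: piv[ej,em,eq,er,eu,ij,iv,ms] rk=8  ker:im,iq,jm,jr,ju,jv,mr,mv,qr,qu,qv,rs,ru,rv,su,sv
∂2: piv[ejr,eju,eqr,equ,eru,ijm,ijv,imv,mrs,mrv,msv,rsu] rk=12  ker:jmv,jru,qru,rsv
rk∂_2=12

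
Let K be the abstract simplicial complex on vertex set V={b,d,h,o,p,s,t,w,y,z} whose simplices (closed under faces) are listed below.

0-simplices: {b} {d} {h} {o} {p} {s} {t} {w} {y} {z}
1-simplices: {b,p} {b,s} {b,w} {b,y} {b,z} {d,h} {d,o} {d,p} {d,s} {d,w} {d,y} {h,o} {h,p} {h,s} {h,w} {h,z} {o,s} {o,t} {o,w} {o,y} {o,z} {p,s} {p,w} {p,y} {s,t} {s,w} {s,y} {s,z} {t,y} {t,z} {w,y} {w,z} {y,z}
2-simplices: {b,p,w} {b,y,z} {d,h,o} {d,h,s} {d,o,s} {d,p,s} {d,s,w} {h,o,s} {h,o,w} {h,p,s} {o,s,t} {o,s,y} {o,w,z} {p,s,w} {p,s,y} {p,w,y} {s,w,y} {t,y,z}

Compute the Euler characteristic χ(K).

n_0=10 n_1=33 n_2=18
χ=+10−33+18=-5

χ(K)=-5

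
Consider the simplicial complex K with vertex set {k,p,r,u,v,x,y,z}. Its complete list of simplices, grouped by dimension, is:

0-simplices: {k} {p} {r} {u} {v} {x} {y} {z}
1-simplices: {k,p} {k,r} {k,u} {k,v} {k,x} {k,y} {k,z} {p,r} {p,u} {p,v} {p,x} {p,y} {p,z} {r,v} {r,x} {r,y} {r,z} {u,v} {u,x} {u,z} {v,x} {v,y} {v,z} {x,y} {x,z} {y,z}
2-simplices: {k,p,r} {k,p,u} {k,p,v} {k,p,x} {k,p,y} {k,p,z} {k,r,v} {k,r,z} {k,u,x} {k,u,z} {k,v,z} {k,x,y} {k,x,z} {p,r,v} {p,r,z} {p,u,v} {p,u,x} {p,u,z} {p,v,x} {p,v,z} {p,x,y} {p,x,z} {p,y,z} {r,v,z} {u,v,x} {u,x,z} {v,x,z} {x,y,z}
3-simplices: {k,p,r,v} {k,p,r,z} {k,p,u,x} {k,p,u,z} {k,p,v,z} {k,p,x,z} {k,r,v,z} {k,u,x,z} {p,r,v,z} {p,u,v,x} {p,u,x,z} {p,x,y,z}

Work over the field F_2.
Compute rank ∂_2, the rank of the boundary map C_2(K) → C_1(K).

rank∂_2=16

n_0=8 n_1=26 n_2=28 n_3=12  [Z2]
∂1: piv[kp,kr,ku,kv,kx,ky,kz] rk=7  ker:pr,pu,pv,px,py,pz,rv,rx,ry,rz,uv,ux,uz,vx,vy,vz,xy,xz,yz
∂2: piv[kpr,kpu,kpv,kpx,kpy,kpz,krv,krz,kux,kuz,kvz,kxy,kxz,puv,pvx,pyz] rk=16  ker:prv,prz,pux,puz,pvz,pxy,pxz,rvz,uvx,uxz,vxz,xyz
∂3: piv[kprv,kprz,kpux,kpuz,kpvz,kpxz,krvz,kuxz,puvx,pxyz] rk=10  ker:prvz,puxz
rk∂_2=16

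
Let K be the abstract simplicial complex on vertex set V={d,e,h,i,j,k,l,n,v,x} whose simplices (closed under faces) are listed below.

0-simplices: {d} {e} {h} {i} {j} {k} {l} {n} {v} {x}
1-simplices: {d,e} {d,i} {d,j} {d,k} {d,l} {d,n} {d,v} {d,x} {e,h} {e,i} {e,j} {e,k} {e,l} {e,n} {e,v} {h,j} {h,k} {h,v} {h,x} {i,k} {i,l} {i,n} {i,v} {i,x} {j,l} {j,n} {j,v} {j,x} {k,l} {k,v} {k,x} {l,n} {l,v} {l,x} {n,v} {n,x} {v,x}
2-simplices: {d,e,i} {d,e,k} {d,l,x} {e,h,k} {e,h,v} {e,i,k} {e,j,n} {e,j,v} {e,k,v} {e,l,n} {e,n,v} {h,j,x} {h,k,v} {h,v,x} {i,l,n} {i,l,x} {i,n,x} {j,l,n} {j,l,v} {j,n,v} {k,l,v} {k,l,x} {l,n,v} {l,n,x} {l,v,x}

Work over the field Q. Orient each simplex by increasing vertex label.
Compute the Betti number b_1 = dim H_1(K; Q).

b_1=7

n_0=10 n_1=37 n_2=25  [Q]
∂1: piv[de,di,dj,dk,dl,dn,dv,dx,eh] rk=9  ker:ei,ej,ek,el,en,ev,hj,hk,hv,hx,ik,il,in,iv,ix,jl,jn,jv,jx,kl,kv,kx,ln,lv,lx,nv,nx,vx
∂2: piv[dei,dek,dlx,ehk,ehv,eik,ejn,ejv,ekv,eln,env,hjx,hvx,iln,ilx,inx,jln,jlv,klv,klx,lvx] rk=21  ker:hkv,jnv,lnv,lnx
b_1=(37−9)−21=7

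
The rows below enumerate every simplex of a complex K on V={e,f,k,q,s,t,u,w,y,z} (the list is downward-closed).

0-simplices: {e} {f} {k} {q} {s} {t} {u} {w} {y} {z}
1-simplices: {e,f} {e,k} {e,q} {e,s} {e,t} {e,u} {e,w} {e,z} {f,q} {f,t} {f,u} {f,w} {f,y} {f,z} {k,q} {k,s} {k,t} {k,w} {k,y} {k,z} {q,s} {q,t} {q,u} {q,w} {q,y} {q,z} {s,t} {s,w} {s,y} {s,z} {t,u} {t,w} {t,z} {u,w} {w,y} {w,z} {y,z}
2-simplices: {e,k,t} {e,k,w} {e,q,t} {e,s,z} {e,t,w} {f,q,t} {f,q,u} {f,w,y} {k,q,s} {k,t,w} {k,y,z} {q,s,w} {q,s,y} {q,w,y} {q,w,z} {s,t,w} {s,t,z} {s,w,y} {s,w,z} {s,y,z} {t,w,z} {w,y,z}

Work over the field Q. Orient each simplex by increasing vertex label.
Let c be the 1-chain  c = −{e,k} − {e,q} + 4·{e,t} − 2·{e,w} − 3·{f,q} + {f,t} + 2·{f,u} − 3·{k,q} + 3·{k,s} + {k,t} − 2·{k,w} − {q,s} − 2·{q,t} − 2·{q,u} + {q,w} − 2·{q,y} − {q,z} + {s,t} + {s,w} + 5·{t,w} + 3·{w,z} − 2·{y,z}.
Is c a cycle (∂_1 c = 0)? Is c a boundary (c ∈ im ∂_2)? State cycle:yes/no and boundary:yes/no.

n_0=10 n_1=37 n_2=22  [Q]
∂1: piv[ef,ek,eq,es,et,eu,ew,ez,fy] rk=9  ker:fq,ft,fu,fw,fz,kq,ks,kt,kw,ky,kz,qs,qt,qu,qw,qy,qz,st,sw,sy,sz,tu,tw,tz,uw,wy,wz,yz
∂2: piv[ekt,ekw,eqt,esz,etw,fqt,fqu,fwy,kqs,kyz,qsw,qsy,qwy,qwz,stw,stz,swz,syz] rk=18  ker:ktw,swy,twz,wyz
∂1c = 0
c vs im∂2: reduces to 0 ⇒ boundary

cycle:yes boundary:yes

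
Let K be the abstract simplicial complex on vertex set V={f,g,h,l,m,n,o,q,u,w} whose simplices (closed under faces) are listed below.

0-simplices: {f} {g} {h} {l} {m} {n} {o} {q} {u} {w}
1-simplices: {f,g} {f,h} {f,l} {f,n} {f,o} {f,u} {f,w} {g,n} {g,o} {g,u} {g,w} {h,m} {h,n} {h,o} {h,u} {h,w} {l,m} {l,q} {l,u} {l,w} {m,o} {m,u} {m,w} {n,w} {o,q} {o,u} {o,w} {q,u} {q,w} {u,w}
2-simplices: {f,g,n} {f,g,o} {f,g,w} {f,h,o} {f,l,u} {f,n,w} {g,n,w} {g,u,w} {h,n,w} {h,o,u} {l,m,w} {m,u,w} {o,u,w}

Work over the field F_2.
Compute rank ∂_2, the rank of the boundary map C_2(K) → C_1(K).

rank∂_2=12

n_0=10 n_1=30 n_2=13  [Z2]
∂1: piv[fg,fh,fl,fn,fo,fu,fw,hm,lq] rk=9  ker:gn,go,gu,gw,hn,ho,hu,hw,lm,lu,lw,mo,mu,mw,nw,oq,ou,ow,qu,qw,uw
∂2: piv[fgn,fgo,fgw,fho,flu,fnw,guw,hnw,hou,lmw,muw,ouw] rk=12  ker:gnw
rk∂_2=12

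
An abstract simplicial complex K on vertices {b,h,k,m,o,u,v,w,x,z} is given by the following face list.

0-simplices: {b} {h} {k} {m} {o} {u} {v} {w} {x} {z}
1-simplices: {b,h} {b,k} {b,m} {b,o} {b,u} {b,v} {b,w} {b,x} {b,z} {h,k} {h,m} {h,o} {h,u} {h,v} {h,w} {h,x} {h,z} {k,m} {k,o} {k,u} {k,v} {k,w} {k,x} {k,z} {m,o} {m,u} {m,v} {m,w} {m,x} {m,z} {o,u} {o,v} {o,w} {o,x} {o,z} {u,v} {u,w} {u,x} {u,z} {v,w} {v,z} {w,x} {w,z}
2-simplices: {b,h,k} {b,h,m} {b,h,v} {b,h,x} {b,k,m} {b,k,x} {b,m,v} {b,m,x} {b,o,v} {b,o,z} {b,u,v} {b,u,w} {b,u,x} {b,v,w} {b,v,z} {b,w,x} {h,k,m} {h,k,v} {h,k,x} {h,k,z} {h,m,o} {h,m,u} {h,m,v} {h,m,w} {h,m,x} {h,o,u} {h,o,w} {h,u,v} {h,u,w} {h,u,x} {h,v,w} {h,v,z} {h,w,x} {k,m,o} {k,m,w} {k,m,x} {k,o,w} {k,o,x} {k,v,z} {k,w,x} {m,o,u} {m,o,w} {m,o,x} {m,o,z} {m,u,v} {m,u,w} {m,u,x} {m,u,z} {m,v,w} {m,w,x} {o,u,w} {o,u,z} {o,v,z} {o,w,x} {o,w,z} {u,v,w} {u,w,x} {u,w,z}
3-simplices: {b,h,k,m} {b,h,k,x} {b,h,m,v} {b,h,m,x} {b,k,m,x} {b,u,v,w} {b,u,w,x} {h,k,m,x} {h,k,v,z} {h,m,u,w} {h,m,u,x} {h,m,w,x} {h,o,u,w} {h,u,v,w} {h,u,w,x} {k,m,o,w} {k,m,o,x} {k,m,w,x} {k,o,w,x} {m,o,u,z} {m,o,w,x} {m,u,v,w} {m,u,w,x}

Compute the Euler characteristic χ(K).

χ(K)=2

n_0=10 n_1=43 n_2=58 n_3=23
χ=+10−43+58−23=2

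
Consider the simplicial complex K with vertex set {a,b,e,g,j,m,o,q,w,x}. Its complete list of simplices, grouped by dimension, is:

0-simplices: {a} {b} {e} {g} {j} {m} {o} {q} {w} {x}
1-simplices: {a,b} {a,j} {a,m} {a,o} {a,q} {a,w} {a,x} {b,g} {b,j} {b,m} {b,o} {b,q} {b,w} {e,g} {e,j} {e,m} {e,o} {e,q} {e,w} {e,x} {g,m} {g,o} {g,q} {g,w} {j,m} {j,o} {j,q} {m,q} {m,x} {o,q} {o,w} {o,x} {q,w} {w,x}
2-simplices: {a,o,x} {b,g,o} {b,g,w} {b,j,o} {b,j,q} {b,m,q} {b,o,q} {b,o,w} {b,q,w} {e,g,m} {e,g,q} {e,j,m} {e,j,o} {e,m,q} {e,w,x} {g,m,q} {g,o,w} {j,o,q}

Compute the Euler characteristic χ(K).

n_0=10 n_1=34 n_2=18
χ=+10−34+18=-6

χ(K)=-6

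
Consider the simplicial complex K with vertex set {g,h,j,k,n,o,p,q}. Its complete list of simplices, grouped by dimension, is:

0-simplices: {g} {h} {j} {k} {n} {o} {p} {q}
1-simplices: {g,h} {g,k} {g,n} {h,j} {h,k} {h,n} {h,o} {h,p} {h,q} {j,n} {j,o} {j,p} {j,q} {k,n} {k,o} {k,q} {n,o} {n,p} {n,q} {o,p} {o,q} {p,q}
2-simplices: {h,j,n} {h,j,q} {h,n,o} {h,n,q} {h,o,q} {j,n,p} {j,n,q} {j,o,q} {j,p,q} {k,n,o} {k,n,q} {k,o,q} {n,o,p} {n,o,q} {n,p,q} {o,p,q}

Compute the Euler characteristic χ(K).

n_0=8 n_1=22 n_2=16
χ=+8−22+16=2

χ(K)=2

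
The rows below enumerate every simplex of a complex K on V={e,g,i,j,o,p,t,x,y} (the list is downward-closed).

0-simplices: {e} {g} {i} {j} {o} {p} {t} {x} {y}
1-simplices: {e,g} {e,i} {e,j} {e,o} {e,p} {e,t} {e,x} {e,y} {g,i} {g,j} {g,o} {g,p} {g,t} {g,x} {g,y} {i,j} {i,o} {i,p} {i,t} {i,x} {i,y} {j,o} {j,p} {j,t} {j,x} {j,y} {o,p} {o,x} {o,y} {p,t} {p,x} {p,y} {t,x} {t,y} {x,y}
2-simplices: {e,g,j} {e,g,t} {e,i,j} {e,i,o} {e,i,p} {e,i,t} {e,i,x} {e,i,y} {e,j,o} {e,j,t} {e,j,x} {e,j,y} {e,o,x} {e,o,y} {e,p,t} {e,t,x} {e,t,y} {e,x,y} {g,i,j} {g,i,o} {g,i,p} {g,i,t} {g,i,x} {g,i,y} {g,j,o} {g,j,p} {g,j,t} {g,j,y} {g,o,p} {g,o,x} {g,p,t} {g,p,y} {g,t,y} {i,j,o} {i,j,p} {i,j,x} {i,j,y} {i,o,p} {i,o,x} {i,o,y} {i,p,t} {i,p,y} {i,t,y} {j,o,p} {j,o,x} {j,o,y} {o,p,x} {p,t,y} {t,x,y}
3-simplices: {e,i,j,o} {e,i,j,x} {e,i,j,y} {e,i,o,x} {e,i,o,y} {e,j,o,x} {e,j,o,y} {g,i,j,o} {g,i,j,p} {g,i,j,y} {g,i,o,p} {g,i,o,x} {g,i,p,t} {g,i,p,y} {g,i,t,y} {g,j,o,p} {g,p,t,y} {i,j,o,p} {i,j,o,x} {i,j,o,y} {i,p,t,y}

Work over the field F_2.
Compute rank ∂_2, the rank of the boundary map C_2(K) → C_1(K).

rank∂_2=27

n_0=9 n_1=35 n_2=49 n_3=21  [Z2]
∂1: piv[eg,ei,ej,eo,ep,et,ex,ey] rk=8  ker:gi,gj,go,gp,gt,gx,gy,ij,io,ip,it,ix,iy,jo,jp,jt,jx,jy,op,ox,oy,pt,px,py,tx,ty,xy
∂2: piv[egj,egt,eij,eio,eip,eit,eix,eiy,ejo,ejt,ejx,ejy,eox,eoy,ept,etx,ety,exy,gij,gio,gip,gix,giy,gjp,gop,gpy,opx] rk=27  ker:git,gjo,gjt,gjy,gox,gpt,gty,ijo,ijp,ijx,ijy,iop,iox,ioy,ipt,ipy,ity,jop,jox,joy,pty,txy
∂3: piv[eijo,eijx,eijy,eiox,eioy,ejox,ejoy,gijo,gijp,gijy,giop,giox,gipt,gipy,gity,gjop,gpty] rk=17  ker:ijop,ijox,ijoy,ipty
rk∂_2=27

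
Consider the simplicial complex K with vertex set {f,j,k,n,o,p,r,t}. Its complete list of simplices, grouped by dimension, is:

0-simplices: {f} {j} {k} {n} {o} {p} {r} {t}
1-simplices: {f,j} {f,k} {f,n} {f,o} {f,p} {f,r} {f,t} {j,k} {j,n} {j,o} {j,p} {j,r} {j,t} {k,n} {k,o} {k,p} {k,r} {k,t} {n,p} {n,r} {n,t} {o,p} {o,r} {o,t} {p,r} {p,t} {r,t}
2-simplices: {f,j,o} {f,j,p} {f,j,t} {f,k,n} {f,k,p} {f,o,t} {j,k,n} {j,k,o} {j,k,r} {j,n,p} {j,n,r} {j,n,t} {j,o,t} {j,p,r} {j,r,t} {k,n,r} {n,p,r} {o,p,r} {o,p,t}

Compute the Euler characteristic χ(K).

n_0=8 n_1=27 n_2=19
χ=+8−27+19=0

χ(K)=0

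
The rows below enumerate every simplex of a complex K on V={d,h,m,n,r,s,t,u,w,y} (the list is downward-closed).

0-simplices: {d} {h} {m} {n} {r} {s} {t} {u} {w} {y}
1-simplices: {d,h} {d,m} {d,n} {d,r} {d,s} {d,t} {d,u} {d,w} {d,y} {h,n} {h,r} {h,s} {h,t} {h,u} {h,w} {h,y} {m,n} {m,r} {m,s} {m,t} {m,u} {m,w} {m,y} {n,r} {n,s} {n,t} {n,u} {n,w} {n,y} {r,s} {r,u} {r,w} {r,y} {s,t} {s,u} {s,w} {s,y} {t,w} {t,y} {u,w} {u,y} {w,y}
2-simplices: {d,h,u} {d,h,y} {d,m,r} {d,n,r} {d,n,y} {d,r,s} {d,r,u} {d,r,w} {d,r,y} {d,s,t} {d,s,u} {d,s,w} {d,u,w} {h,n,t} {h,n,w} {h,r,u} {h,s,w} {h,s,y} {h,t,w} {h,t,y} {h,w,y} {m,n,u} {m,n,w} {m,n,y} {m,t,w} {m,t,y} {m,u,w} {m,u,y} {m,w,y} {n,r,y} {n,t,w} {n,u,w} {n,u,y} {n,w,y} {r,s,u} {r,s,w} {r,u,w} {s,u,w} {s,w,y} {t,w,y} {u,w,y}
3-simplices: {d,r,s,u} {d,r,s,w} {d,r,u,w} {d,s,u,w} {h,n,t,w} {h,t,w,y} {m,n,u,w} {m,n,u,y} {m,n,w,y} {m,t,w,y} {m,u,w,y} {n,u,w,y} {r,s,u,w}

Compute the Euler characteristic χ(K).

n_0=10 n_1=42 n_2=41 n_3=13
χ=+10−42+41−13=-4

χ(K)=-4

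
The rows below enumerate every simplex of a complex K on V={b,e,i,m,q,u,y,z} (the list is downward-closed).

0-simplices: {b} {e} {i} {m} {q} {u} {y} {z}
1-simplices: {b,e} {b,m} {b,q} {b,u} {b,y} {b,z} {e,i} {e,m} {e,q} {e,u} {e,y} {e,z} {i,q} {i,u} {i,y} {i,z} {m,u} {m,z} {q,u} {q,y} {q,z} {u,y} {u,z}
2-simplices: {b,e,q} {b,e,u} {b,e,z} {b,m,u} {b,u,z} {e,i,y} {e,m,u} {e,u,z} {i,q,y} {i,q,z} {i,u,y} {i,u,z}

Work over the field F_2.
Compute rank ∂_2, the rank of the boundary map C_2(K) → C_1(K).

rank∂_2=11

n_0=8 n_1=23 n_2=12  [Z2]
∂1: piv[be,bm,bq,bu,by,bz,ei] rk=7  ker:em,eq,eu,ey,ez,iq,iu,iy,iz,mu,mz,qu,qy,qz,uy,uz
∂2: piv[beq,beu,bez,bmu,buz,eiy,emu,iqy,iqz,iuy,iuz] rk=11  ker:euz
rk∂_2=11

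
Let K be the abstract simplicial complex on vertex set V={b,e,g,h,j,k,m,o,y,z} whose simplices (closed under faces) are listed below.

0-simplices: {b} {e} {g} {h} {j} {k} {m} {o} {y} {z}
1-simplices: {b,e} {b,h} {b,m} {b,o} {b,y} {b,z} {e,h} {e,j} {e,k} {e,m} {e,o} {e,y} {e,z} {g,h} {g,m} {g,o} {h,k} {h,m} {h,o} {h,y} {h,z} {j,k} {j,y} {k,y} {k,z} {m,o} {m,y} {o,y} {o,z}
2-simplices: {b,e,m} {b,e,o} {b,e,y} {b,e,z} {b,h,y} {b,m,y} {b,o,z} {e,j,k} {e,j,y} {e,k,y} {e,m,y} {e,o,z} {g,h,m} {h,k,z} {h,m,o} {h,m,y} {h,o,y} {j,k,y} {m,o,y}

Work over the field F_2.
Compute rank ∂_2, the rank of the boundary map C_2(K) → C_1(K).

n_0=10 n_1=29 n_2=19  [Z2]
∂1: piv[be,bh,bm,bo,by,bz,ej,ek,gh] rk=9  ker:eh,em,eo,ey,ez,gm,go,hk,hm,ho,hy,hz,jk,jy,ky,kz,mo,my,oy,oz
∂2: piv[bem,beo,bey,bez,bhy,bmy,boz,ejk,ejy,eky,ghm,hkz,hmo,hmy,hoy] rk=15  ker:emy,eoz,jky,moy
rk∂_2=15

rank∂_2=15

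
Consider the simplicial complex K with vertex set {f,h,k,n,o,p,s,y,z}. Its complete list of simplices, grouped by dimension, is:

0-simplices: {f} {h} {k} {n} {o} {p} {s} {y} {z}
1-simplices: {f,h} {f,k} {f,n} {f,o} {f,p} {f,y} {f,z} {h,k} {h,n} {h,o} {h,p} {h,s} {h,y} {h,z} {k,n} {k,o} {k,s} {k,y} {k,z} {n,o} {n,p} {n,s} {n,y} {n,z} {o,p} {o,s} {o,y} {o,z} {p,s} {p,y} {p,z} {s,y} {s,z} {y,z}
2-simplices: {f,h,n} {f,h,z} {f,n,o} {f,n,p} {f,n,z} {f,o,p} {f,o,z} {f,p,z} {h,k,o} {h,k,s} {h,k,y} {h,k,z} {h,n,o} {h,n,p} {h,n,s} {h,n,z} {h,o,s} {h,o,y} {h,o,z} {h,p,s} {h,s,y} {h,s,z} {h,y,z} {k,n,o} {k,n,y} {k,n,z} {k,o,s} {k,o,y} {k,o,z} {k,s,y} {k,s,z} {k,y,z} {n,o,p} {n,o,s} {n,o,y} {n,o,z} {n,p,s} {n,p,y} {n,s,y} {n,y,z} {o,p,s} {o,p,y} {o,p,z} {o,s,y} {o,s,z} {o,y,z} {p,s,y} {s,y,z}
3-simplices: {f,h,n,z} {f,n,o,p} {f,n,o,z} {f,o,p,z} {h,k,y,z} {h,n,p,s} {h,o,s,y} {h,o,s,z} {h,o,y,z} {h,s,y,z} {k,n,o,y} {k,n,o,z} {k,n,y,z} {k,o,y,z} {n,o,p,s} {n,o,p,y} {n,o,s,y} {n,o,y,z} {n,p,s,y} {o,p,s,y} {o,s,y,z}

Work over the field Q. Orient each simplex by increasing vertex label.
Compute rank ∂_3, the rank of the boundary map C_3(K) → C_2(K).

rank∂_3=18

n_0=9 n_1=34 n_2=48 n_3=21  [Q]
∂1: piv[fh,fk,fn,fo,fp,fy,fz,hs] rk=8  ker:hk,hn,ho,hp,hy,hz,kn,ko,ks,ky,kz,no,np,ns,ny,nz,op,os,oy,oz,ps,py,pz,sy,sz,yz
∂2: piv[fhn,fhz,fno,fnp,fnz,fop,foz,fpz,hko,hks,hky,hkz,hno,hnp,hns,hos,hoy,hps,hsy,hsz,hyz,kno,kny,npy] rk=24  ker:hnz,hoz,knz,kos,koy,koz,ksy,ksz,kyz,nop,nos,noy,noz,nps,nsy,nyz,ops,opy,opz,osy,osz,oyz,psy,syz
∂3: piv[fhnz,fnop,fnoz,fopz,hkyz,hnps,hosy,hosz,hoyz,hsyz,knoy,knoz,knyz,koyz,nops,nopy,nosy,npsy] rk=18  ker:noyz,opsy,osyz
rk∂_3=18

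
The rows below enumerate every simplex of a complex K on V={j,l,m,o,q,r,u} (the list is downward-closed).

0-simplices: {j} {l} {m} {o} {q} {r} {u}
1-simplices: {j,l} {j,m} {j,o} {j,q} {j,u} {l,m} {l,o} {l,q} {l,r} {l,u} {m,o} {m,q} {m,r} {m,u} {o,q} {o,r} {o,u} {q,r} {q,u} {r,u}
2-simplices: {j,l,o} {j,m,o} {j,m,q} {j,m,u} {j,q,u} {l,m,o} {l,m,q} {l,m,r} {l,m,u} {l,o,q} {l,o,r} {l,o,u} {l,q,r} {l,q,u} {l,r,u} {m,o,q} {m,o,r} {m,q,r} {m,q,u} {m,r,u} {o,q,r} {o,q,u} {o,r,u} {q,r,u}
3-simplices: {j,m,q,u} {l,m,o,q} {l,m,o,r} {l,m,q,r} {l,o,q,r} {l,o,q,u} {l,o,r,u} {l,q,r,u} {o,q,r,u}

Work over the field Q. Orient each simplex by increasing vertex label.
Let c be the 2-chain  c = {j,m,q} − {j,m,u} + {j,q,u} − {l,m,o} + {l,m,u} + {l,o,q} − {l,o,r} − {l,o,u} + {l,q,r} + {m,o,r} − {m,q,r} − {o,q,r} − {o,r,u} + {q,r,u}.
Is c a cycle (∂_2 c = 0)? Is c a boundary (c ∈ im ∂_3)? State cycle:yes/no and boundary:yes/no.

n_0=7 n_1=20 n_2=24 n_3=9  [Q]
∂1: piv[jl,jm,jo,jq,ju,lr] rk=6  ker:lm,lo,lq,lu,mo,mq,mr,mu,oq,or,ou,qr,qu,ru
∂2: piv[jlo,jmo,jmq,jmu,jqu,lmo,lmq,lmr,lmu,loq,lor,lou,lqr,lru] rk=14  ker:lqu,moq,mor,mqr,mqu,mru,oqr,oqu,oru,qru
∂3: piv[jmqu,lmoq,lmor,lmqr,loqr,loqu,loru,lqru] rk=8  ker:oqru
∂2c = 0
c vs im∂3: residual ≠ 0 ⇒ not boundary

cycle:yes boundary:no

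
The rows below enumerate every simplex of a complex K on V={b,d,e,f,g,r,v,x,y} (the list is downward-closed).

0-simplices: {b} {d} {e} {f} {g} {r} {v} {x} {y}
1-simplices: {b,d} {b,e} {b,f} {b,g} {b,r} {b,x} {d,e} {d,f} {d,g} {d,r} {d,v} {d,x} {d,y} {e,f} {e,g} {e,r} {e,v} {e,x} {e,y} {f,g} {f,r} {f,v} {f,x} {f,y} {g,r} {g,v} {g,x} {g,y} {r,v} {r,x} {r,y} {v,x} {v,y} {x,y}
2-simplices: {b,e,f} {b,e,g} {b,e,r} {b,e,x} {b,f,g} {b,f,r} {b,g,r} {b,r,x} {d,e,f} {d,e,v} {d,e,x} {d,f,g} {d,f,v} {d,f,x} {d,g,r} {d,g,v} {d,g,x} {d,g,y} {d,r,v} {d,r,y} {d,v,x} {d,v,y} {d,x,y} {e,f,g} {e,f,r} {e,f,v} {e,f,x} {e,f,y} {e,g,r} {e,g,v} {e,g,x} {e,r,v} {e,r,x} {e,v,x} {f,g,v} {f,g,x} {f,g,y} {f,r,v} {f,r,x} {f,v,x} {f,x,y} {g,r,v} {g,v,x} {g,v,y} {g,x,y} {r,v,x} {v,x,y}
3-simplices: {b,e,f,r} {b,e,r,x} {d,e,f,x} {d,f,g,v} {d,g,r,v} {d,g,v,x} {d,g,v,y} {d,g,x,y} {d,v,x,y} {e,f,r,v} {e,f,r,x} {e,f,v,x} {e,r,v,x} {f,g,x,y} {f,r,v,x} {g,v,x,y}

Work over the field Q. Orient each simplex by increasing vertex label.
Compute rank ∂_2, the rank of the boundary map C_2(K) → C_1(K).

n_0=9 n_1=34 n_2=47 n_3=16  [Q]
∂1: piv[bd,be,bf,bg,br,bx,dv,dy] rk=8  ker:de,df,dg,dr,dx,ef,eg,er,ev,ex,ey,fg,fr,fv,fx,fy,gr,gv,gx,gy,rv,rx,ry,vx,vy,xy
∂2: piv[bef,beg,ber,bex,bfg,bfr,bgr,brx,def,dev,dex,dfg,dfv,dfx,dgr,dgv,dgx,dgy,drv,dry,dvx,dvy,dxy,efy,fgy] rk=25  ker:efg,efr,efv,efx,egr,egv,egx,erv,erx,evx,fgv,fgx,frv,frx,fvx,fxy,grv,gvx,gvy,gxy,rvx,vxy
∂3: piv[befr,berx,defx,dfgv,dgrv,dgvx,dgvy,dgxy,dvxy,efrv,efrx,efvx,ervx,fgxy] rk=14  ker:frvx,gvxy
rk∂_2=25

rank∂_2=25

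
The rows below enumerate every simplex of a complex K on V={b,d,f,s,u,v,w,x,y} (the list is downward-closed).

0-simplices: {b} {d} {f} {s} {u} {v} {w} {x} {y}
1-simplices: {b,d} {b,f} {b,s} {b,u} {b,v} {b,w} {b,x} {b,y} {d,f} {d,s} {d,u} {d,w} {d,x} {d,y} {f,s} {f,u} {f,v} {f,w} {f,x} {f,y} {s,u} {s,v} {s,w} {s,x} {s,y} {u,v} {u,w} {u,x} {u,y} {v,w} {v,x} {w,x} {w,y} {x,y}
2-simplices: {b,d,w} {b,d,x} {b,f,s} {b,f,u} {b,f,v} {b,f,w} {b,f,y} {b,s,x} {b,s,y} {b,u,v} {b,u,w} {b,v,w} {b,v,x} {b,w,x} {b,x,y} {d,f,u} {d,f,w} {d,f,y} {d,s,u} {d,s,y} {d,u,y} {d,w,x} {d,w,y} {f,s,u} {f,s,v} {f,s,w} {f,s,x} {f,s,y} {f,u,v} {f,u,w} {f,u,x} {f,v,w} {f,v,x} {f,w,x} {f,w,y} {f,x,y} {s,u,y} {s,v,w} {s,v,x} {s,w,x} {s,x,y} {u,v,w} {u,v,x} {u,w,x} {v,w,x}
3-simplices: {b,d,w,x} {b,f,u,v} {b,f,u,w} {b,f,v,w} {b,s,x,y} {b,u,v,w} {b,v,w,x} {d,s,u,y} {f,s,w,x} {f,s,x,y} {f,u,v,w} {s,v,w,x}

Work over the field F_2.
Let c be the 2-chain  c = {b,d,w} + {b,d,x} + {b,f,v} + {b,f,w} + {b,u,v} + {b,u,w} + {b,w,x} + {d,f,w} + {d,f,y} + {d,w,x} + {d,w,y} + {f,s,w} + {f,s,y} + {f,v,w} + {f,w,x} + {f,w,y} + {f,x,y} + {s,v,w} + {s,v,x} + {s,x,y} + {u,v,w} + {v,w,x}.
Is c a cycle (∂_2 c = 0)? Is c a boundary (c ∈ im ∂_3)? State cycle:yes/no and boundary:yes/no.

cycle:yes boundary:no

n_0=9 n_1=34 n_2=45 n_3=12  [Z2]
∂1: piv[bd,bf,bs,bu,bv,bw,bx,by] rk=8  ker:df,ds,du,dw,dx,dy,fs,fu,fv,fw,fx,fy,su,sv,sw,sx,sy,uv,uw,ux,uy,vw,vx,wx,wy,xy
∂2: piv[bdw,bdx,bfs,bfu,bfv,bfw,bfy,bsx,bsy,buv,buw,bvw,bvx,bwx,bxy,dfu,dfw,dfy,dsu,dsy,duy,dwy,fsv,fsw,fsx,fux] rk=26  ker:dwx,fsu,fsy,fuv,fuw,fvw,fvx,fwx,fwy,fxy,suy,svw,svx,swx,sxy,uvw,uvx,uwx,vwx
∂3: piv[bdwx,bfuv,bfuw,bfvw,bsxy,buvw,bvwx,dsuy,fswx,fsxy,svwx] rk=11  ker:fuvw
∂2c = 0
c vs im∂3: residual ≠ 0 ⇒ not boundary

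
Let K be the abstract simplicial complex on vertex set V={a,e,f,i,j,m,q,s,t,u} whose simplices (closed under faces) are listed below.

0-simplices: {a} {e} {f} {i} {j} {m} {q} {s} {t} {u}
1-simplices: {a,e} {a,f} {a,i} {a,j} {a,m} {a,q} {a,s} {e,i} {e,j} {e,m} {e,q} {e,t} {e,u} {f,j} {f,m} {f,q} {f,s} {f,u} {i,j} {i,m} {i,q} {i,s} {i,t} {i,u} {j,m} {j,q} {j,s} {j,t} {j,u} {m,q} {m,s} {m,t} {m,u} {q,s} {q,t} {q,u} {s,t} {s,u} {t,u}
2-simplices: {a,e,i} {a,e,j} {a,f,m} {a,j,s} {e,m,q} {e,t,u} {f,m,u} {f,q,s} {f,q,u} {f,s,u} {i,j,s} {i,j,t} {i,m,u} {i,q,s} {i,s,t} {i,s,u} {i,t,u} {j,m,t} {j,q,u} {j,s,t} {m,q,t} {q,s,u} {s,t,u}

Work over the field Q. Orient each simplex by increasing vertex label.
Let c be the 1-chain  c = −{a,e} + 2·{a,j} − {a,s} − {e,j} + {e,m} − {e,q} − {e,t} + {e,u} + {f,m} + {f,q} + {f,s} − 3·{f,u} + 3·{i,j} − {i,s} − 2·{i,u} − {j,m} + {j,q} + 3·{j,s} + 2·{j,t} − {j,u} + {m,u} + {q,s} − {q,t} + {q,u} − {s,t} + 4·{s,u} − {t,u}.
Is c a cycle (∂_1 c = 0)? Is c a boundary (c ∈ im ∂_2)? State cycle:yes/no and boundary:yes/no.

cycle:yes boundary:yes

n_0=10 n_1=39 n_2=23  [Q]
∂1: piv[ae,af,ai,aj,am,aq,as,et,eu] rk=9  ker:ei,ej,em,eq,fj,fm,fq,fs,fu,ij,im,iq,is,it,iu,jm,jq,js,jt,ju,mq,ms,mt,mu,qs,qt,qu,st,su,tu
∂2: piv[aei,aej,afm,ajs,emq,etu,fmu,fqs,fqu,fsu,ijs,ijt,imu,iqs,ist,isu,itu,jmt,jqu,mqt] rk=20  ker:jst,qsu,stu
∂1c = 0
c vs im∂2: reduces to 0 ⇒ boundary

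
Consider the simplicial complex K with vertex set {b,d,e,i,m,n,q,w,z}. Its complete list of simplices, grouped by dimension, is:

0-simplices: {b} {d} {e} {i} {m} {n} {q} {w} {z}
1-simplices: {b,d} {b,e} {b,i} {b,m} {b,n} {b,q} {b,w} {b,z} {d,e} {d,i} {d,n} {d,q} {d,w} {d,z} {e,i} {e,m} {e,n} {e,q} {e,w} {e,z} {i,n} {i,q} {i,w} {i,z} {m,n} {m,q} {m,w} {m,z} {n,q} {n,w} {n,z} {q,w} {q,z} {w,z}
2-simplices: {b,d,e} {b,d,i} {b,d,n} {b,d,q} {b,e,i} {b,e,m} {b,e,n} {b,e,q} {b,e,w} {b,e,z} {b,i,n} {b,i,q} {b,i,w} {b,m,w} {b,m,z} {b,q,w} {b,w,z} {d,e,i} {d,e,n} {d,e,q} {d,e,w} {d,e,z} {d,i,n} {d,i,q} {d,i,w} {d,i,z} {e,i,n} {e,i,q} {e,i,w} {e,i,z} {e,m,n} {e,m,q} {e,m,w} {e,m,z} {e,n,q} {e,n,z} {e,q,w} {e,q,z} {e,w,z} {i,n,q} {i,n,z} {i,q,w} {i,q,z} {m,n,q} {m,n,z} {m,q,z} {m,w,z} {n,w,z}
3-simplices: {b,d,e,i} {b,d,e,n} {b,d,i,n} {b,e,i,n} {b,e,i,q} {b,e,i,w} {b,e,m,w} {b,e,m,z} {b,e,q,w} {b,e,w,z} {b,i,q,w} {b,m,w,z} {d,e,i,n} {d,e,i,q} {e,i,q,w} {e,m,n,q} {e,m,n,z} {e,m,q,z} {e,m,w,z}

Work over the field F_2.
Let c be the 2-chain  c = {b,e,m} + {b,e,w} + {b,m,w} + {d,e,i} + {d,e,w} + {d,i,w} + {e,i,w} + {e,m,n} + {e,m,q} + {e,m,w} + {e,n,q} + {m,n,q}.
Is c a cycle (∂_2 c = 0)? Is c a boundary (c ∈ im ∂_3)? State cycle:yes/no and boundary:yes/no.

n_0=9 n_1=34 n_2=48 n_3=19  [Z2]
∂1: piv[bd,be,bi,bm,bn,bq,bw,bz] rk=8  ker:de,di,dn,dq,dw,dz,ei,em,en,eq,ew,ez,in,iq,iw,iz,mn,mq,mw,mz,nq,nw,nz,qw,qz,wz
∂2: piv[bde,bdi,bdn,bdq,bei,bem,ben,beq,bew,bez,bin,biq,biw,bmw,bmz,bqw,bwz,dew,dez,diz,emn,emq,enq,enz,eqz,nwz] rk=26  ker:dei,den,deq,din,diq,diw,ein,eiq,eiw,eiz,emw,emz,eqw,ewz,inq,inz,iqw,iqz,mnq,mnz,mqz,mwz
∂3: piv[bdei,bden,bdin,bein,beiq,beiw,bemw,bemz,beqw,bewz,biqw,bmwz,deiq,emnq,emnz,emqz] rk=16  ker:dein,eiqw,emwz
∂2c = 0
c vs im∂3: residual ≠ 0 ⇒ not boundary

cycle:yes boundary:no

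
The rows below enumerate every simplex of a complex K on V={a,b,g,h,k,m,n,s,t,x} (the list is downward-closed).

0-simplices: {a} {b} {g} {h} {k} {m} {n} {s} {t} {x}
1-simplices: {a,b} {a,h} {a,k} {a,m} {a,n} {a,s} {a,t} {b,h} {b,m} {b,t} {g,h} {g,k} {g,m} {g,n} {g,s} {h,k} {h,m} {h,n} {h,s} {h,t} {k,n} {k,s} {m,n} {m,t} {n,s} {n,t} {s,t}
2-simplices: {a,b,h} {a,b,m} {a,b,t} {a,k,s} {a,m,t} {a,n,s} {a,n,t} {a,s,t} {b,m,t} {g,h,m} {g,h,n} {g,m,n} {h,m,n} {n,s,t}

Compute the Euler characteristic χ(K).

n_0=10 n_1=27 n_2=14
χ=+10−27+14=-3

χ(K)=-3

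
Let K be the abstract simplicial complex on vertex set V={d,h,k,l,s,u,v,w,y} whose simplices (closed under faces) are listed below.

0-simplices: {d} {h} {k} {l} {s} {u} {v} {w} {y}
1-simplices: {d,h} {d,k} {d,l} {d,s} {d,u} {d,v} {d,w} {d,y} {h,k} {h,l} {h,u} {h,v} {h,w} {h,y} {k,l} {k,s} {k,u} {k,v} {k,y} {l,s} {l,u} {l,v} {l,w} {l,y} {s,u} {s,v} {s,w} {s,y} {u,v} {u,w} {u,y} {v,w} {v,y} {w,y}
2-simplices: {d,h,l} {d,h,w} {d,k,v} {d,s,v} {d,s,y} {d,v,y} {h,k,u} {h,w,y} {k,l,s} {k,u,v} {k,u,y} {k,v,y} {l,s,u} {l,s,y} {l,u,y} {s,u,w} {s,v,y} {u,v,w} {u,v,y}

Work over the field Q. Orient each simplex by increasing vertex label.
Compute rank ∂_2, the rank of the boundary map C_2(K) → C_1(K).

n_0=9 n_1=34 n_2=19  [Q]
∂1: piv[dh,dk,dl,ds,du,dv,dw,dy] rk=8  ker:hk,hl,hu,hv,hw,hy,kl,ks,ku,kv,ky,ls,lu,lv,lw,ly,su,sv,sw,sy,uv,uw,uy,vw,vy,wy
∂2: piv[dhl,dhw,dkv,dsv,dsy,dvy,hku,hwy,kls,kuv,kuy,kvy,lsu,lsy,luy,suw,uvw] rk=17  ker:svy,uvy
rk∂_2=17

rank∂_2=17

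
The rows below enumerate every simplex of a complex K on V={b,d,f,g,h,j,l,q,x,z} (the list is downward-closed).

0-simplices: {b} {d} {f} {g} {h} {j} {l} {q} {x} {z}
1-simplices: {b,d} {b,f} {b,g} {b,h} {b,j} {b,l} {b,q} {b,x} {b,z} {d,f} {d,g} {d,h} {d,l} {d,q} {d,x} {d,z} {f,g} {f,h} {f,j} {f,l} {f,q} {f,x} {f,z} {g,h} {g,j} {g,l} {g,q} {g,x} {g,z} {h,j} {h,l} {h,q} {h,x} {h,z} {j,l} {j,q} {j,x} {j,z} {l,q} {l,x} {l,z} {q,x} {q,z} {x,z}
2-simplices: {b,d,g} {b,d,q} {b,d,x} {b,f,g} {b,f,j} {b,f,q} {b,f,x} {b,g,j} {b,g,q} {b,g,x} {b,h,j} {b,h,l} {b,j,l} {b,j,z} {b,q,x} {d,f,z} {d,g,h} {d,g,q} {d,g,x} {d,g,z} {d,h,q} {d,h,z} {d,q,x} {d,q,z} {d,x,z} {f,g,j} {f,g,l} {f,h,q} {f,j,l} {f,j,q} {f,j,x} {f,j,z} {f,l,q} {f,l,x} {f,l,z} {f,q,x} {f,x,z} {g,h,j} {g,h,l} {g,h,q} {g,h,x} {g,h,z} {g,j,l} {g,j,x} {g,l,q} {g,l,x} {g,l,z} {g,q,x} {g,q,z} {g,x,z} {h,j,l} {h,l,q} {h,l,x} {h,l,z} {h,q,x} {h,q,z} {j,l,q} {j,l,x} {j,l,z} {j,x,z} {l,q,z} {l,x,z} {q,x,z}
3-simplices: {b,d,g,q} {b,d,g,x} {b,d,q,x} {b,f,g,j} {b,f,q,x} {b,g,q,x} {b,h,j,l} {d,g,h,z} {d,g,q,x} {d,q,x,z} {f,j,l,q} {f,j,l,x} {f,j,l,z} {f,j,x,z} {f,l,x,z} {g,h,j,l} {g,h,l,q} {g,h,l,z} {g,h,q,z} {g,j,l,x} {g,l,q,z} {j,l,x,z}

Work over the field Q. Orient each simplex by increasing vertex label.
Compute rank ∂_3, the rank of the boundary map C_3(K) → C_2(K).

n_0=10 n_1=44 n_2=63 n_3=22  [Q]
∂1: piv[bd,bf,bg,bh,bj,bl,bq,bx,bz] rk=9  ker:df,dg,dh,dl,dq,dx,dz,fg,fh,fj,fl,fq,fx,fz,gh,gj,gl,gq,gx,gz,hj,hl,hq,hx,hz,jl,jq,jx,jz,lq,lx,lz,qx,qz,xz
∂2: piv[bdg,bdq,bdx,bfg,bfj,bfq,bfx,bgj,bgq,bgx,bhj,bhl,bjl,bjz,bqx,dfz,dgh,dgz,dhq,dhz,dqz,dxz,fgl,fhq,fjl,fjq,fjx,fjz,flq,flx,flz,fxz,ghj,ghx] rk=34  ker:dgq,dgx,dqx,fgj,fqx,ghl,ghq,ghz,gjl,gjx,glq,glx,glz,gqx,gqz,gxz,hjl,hlq,hlx,hlz,hqx,hqz,jlq,jlx,jlz,jxz,lqz,lxz,qxz
∂3: piv[bdgq,bdgx,bdqx,bfgj,bfqx,bgqx,bhjl,dghz,dqxz,fjlq,fjlx,fjlz,fjxz,flxz,ghjl,ghlq,ghlz,ghqz,gjlx,glqz] rk=20  ker:dgqx,jlxz
rk∂_3=20

rank∂_3=20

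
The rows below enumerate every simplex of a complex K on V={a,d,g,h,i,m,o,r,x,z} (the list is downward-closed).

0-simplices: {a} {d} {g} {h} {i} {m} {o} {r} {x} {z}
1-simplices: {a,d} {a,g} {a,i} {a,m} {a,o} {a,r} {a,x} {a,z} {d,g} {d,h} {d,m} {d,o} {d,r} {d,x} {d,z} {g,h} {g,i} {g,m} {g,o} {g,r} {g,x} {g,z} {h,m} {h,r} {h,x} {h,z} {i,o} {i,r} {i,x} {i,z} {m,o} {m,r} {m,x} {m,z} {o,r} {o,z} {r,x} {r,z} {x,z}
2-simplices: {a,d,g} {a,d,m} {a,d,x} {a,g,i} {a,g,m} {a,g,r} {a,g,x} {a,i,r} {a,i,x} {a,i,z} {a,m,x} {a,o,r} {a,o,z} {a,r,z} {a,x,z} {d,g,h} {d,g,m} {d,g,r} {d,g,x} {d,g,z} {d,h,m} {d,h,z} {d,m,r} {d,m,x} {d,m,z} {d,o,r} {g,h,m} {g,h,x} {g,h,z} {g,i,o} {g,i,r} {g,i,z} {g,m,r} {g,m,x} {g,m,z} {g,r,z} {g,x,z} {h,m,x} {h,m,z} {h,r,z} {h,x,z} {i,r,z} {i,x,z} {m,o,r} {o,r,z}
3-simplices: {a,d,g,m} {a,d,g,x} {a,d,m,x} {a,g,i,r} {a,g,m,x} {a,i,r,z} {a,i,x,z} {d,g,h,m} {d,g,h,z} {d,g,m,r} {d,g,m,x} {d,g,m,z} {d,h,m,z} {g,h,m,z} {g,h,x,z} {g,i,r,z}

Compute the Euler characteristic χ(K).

n_0=10 n_1=39 n_2=45 n_3=16
χ=+10−39+45−16=0

χ(K)=0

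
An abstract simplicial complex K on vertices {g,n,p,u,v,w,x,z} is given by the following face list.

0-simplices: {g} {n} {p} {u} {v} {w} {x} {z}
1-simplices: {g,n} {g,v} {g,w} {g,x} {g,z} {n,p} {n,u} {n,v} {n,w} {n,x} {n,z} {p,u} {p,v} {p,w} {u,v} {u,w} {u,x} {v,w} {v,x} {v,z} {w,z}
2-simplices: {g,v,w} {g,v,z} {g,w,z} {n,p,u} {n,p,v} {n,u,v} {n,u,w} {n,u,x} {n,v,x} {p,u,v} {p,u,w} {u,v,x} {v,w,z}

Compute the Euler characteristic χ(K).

χ(K)=0

n_0=8 n_1=21 n_2=13
χ=+8−21+13=0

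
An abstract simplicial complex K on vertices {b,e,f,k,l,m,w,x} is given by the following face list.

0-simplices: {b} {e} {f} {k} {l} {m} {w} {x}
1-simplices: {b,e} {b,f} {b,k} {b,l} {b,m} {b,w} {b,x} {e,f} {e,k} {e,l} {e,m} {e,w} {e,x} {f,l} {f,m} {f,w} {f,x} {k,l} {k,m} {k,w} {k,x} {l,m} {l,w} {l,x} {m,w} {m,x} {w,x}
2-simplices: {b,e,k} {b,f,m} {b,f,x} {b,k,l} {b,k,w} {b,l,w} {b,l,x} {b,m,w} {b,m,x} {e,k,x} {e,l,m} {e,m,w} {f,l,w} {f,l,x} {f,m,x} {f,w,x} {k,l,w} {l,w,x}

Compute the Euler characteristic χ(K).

χ(K)=-1

n_0=8 n_1=27 n_2=18
χ=+8−27+18=-1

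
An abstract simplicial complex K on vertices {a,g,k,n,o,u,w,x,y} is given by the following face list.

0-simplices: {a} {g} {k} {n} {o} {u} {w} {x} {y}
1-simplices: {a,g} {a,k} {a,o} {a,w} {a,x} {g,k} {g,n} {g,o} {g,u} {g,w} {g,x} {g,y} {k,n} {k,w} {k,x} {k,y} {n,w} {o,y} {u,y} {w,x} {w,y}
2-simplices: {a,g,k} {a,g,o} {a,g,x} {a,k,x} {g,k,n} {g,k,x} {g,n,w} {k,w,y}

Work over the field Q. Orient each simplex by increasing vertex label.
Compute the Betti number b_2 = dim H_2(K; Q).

n_0=9 n_1=21 n_2=8  [Q]
∂1: piv[ag,ak,ao,aw,ax,gn,gu,gy] rk=8  ker:gk,go,gw,gx,kn,kw,kx,ky,nw,oy,uy,wx,wy
∂2: piv[agk,ago,agx,akx,gkn,gnw,kwy] rk=7  ker:gkx
b_2=(8−7)−0=1

b_2=1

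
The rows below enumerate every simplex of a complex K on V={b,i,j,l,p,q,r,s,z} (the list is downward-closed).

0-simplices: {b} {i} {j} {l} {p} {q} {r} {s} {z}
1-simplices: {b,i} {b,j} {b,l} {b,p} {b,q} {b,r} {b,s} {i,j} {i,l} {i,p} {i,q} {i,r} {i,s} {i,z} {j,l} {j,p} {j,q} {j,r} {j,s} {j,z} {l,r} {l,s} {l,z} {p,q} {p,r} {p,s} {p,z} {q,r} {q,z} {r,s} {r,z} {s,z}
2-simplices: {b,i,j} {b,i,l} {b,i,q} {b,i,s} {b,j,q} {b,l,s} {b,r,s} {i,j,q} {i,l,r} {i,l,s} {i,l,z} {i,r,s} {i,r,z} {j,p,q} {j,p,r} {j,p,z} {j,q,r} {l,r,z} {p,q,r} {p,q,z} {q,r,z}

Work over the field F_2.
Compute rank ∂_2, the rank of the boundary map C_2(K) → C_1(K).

rank∂_2=17

n_0=9 n_1=32 n_2=21  [Z2]
∂1: piv[bi,bj,bl,bp,bq,br,bs,iz] rk=8  ker:ij,il,ip,iq,ir,is,jl,jp,jq,jr,js,jz,lr,ls,lz,pq,pr,ps,pz,qr,qz,rs,rz,sz
∂2: piv[bij,bil,biq,bis,bjq,bls,brs,ilr,ilz,irs,irz,jpq,jpr,jpz,jqr,pqz,qrz] rk=17  ker:ijq,ils,lrz,pqr
rk∂_2=17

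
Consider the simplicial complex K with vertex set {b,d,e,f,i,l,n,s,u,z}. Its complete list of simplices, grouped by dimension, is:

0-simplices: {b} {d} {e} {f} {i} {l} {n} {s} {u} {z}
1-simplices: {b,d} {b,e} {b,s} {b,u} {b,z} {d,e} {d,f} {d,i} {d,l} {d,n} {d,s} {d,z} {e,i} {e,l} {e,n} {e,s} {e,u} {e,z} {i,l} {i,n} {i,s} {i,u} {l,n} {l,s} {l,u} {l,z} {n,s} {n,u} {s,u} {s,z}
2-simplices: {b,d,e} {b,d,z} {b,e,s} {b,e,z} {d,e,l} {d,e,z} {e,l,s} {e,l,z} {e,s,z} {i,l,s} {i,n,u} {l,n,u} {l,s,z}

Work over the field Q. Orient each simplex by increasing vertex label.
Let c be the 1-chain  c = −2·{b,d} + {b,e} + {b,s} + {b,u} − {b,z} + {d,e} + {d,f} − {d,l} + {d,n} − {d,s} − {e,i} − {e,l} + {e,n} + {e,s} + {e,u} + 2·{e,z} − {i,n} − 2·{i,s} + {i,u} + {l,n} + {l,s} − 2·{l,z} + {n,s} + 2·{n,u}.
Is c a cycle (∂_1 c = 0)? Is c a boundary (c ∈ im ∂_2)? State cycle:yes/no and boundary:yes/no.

cycle:no boundary:no

n_0=10 n_1=30 n_2=13  [Q]
∂1: piv[bd,be,bs,bu,bz,df,di,dl,dn] rk=9  ker:de,ds,dz,ei,el,en,es,eu,ez,il,in,is,iu,ln,ls,lu,lz,ns,nu,su,sz
∂2: piv[bde,bdz,bes,bez,del,els,elz,esz,ils,inu,lnu] rk=11  ker:dez,lsz
∂1c = −3·{d} − {e} + {f} + {i} − 2·{l} − {n} + {s} + 5·{u} − {z}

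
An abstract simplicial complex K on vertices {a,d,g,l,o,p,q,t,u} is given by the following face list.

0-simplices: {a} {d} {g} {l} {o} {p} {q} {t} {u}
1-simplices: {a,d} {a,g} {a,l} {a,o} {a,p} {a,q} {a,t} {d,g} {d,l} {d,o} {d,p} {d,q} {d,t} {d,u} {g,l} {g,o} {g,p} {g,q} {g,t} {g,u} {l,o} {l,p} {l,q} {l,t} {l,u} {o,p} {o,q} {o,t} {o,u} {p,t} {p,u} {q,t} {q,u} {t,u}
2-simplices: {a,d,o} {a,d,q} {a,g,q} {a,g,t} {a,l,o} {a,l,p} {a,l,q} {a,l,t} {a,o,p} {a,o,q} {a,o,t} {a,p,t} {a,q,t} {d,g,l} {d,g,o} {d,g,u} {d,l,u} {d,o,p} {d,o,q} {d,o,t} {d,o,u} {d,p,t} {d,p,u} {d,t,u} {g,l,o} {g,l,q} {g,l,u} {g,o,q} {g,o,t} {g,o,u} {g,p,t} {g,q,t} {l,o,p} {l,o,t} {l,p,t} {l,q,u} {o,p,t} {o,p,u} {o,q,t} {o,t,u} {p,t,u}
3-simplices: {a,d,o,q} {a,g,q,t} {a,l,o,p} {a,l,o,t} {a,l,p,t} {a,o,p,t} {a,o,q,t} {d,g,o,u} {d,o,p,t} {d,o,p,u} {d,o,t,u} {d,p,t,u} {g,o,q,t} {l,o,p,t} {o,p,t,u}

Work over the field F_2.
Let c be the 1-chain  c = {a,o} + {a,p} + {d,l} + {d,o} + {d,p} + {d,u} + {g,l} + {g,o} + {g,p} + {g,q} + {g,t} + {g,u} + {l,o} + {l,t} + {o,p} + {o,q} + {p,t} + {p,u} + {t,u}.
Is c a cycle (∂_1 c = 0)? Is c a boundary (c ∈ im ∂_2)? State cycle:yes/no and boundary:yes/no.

n_0=9 n_1=34 n_2=41 n_3=15  [Z2]
∂1: piv[ad,ag,al,ao,ap,aq,at,du] rk=8  ker:dg,dl,do,dp,dq,dt,gl,go,gp,gq,gt,gu,lo,lp,lq,lt,lu,op,oq,ot,ou,pt,pu,qt,qu,tu
∂2: piv[ado,adq,agq,agt,alo,alp,alq,alt,aop,aoq,aot,apt,aqt,dgl,dgo,dgu,dlu,dop,dot,dou,dpu,dtu,glo,glq,gpt,lqu] rk=26  ker:doq,dpt,glu,goq,got,gou,gqt,lop,lot,lpt,opt,opu,oqt,otu,ptu
∂3: piv[adoq,agqt,alop,alot,alpt,aopt,aoqt,dgou,dopt,dopu,dotu,dptu,goqt] rk=13  ker:lopt,optu
∂1c = 0
c vs im∂2: reduces to 0 ⇒ boundary

cycle:yes boundary:yes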